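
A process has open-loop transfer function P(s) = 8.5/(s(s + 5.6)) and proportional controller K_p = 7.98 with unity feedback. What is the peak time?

T_p = 0.406 s

Closed-loop characteristic equation: s² + 5.6s + 67.83 = 0, so ω_n = 8.236 rad/s and ζ = 5.6/(2·8.236) = 0.34.
Damped frequency ω_d = ω_n√(1−ζ²) = 7.745 rad/s, so peak time T_p = π/ω_d = 0.406 s.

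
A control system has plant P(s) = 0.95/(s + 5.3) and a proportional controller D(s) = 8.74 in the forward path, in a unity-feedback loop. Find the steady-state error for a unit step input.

The loop is type 0. Static position error constant K_pos = D(0)·P(0) = 8.74·0.1792 = 1.567.
Steady-state error to a unit step: e_ss = 1/(1+K_pos) = 1/2.567 = 0.39.

0.39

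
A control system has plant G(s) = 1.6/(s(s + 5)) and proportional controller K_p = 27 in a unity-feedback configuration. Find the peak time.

The closed-loop denominator s² + 5s + 43.2 gives ω_n = √43.2 = 6.573 and ζ = 5/(2ω_n) = 0.3804.
Damped frequency ω_d = ω_n√(1−ζ²) = 6.079 rad/s, so peak time T_p = π/ω_d = 0.517 s.

T_p = 0.517 s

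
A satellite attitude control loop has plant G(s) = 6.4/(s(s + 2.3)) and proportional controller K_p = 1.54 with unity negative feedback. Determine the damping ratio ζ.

1 + K_p·G(s) = 0 gives s² + 2.3s + 9.856 = 0.
So ω_n² = 9.856 ⇒ ω_n = 3.139 rad/s, and ζ = 2.3/(2ω_n) = 0.366.

ζ = 0.366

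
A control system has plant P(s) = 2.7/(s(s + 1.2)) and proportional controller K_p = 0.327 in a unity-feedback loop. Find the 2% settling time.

T_s ≈ 6.67 s

The closed-loop denominator s² + 1.2s + 0.8829 gives ω_n = √0.8829 = 0.9396 and ζ = 1.2/(2ω_n) = 0.6386.
2% settling time T_s ≈ 4/(ζω_n) = 4/0.6 = 6.67 s.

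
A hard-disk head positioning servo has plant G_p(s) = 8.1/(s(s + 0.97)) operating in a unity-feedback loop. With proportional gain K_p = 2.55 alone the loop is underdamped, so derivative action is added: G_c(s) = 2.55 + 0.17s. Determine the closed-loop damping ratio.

ζ = 0.258

Forward path: (2.55 + 0.17s)·8.1/(s(s+0.97)). The closed-loop characteristic equation is s² + (0.97 + 8.1·0.17)s + 8.1·2.55 = 0.
That is s² + 2.347s + 20.65 = 0, so ω_n = 4.545 rad/s and ζ = 2.347/(2·4.545) = 0.2582.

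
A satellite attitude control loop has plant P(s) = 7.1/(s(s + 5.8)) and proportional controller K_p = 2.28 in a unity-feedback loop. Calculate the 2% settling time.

T_s ≈ 1.38 s

The closed-loop denominator s² + 5.8s + 16.19 gives ω_n = √16.19 = 4.023 and ζ = 5.8/(2ω_n) = 0.7208.
2% settling time T_s ≈ 4/(ζω_n) = 4/2.9 = 1.38 s.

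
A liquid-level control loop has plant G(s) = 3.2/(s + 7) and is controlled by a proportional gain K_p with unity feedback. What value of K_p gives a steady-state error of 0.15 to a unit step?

K_p = 12.4

Steady-state error for a unit step on this type-0 loop is 1/(1 + K_p·G(0)).
G(0) = 0.4571. Require 1/(1 + K_p·0.4571) = 0.15, so 1 + 0.4571·K_p = 6.667.
K_p = (6.667 − 1)/0.4571 = 12.4.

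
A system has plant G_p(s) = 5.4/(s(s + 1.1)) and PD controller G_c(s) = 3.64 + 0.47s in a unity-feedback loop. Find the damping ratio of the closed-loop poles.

Forward path: (3.64 + 0.47s)·5.4/(s(s+1.1)). The closed-loop characteristic equation is s² + (1.1 + 5.4·0.47)s + 5.4·3.64 = 0.
That is s² + 3.638s + 19.66 = 0, so ω_n = 4.434 rad/s and ζ = 3.638/(2·4.434) = 0.4103.

ζ = 0.41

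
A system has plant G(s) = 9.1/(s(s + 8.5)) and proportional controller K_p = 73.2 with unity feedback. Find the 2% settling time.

T_s ≈ 0.941 s

The closed-loop denominator s² + 8.5s + 666.1 gives ω_n = √666.1 = 25.81 and ζ = 8.5/(2ω_n) = 0.1647.
2% settling time T_s ≈ 4/(ζω_n) = 4/4.25 = 0.941 s.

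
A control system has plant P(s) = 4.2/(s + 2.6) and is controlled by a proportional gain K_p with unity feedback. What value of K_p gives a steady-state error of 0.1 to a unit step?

Steady-state error for a unit step on this type-0 loop is 1/(1 + K_p·P(0)).
P(0) = 1.615. Require 1/(1 + K_p·1.615) = 0.1, so 1 + 1.615·K_p = 10.
K_p = (10 − 1)/1.615 = 5.57.

K_p = 5.57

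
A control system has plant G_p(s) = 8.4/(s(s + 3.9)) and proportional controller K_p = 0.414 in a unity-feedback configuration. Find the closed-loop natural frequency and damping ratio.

ω_n = 1.86 rad/s, ζ = 1.05

1 + K_p·G_p(s) = 0 gives s² + 3.9s + 3.478 = 0.
Matching s² + 2ζω_n s + ω_n²: ω_n = √3.478 = 1.865 rad/s and 2ζω_n = 3.9, so ζ = 3.9/(2·1.865) = 1.05.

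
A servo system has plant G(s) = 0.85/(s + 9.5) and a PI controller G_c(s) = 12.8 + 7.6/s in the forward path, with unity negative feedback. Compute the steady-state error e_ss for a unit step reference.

0

The open loop G_c(s)G(s) has a pole at the origin (type 1), so the static position error constant is infinite and e_ss = 1/(1+∞) = 0.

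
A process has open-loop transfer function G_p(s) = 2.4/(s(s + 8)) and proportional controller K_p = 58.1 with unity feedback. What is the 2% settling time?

T_s ≈ 1 s

The closed-loop denominator s² + 8s + 139.4 gives ω_n = √139.4 = 11.81 and ζ = 8/(2ω_n) = 0.3387.
2% settling time T_s ≈ 4/(ζω_n) = 4/4 = 1 s.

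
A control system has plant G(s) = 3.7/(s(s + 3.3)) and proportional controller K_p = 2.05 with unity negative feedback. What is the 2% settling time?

T_s ≈ 2.42 s

The closed-loop denominator s² + 3.3s + 7.585 gives ω_n = √7.585 = 2.754 and ζ = 3.3/(2ω_n) = 0.5991.
2% settling time T_s ≈ 4/(ζω_n) = 4/1.65 = 2.42 s.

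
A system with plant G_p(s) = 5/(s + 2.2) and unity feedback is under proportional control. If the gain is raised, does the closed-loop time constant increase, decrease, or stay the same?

The closed-loop bandwidth 2.2+K_p·5 grows with K_p, so τ shrinks.

decrease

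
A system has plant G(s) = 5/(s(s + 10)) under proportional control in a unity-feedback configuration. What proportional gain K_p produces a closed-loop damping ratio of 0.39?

K_p = 32.9

Closed-loop characteristic equation: s² + 10s + K_p·5 = 0.
So ω_n = √(5K_p) and 2ζω_n = 10, giving ζ = 10/(2√(5K_p)).
Setting ζ = 0.39: √(5K_p) = 10/(2·0.39) = 12.82, so K_p = 164.4/5 = 32.9.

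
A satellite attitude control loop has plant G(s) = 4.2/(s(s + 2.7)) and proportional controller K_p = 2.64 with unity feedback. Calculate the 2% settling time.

T_s ≈ 2.96 s

From 1 + K_pG(s) = 0: s² + 2.7s + 11.09 = 0 ⇒ ω_n = 3.33, ζ = 0.4054.
2% settling time T_s ≈ 4/(ζω_n) = 4/1.35 = 2.96 s.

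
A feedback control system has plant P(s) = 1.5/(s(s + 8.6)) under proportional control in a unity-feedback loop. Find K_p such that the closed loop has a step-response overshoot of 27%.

K_p = 83.3

From %OS = 100·exp(−πζ/√(1−ζ²)) = 27%, ζ = −ln(0.27)/√(π²+ln²(0.27)) = 0.3847.
Characteristic equation s² + 8.6s + 1.5K_p = 0 gives ζ = 8.6/(2√(1.5K_p)).
Setting ζ = 0.3847: √(1.5K_p) = 8.6/(2·0.3847) = 11.18, so K_p = 124.9/1.5 = 83.3.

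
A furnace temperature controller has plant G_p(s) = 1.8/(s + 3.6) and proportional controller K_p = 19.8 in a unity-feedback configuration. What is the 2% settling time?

Closed-loop transfer function: T(s) = K_p·G_p(s)/(1 + K_p·G_p(s)) = 35.64/(s + 3.6 + 35.64) = 35.64/(s + 39.24).
Time constant τ = 1/39.24 = 0.02548 s, so the 2% settling time is about 4τ = 0.102 s.

T_s ≈ 0.102 s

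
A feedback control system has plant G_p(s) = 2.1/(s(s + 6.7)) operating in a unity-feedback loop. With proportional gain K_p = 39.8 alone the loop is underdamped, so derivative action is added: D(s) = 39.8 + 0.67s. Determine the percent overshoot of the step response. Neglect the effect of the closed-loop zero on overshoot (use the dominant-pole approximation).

Forward path: (39.8 + 0.67s)·2.1/(s(s+6.7)). The closed-loop characteristic equation is s² + (6.7 + 2.1·0.67)s + 2.1·39.8 = 0.
That is s² + 8.107s + 83.58 = 0, so ω_n = 9.142 rad/s and ζ = 8.107/(2·9.142) = 0.4434.
%OS = 100·exp(−πζ/√(1−ζ²)) = 21.1%.

21.1%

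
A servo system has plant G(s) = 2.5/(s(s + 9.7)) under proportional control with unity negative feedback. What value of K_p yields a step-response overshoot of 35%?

From %OS = 100·exp(−πζ/√(1−ζ²)) = 35%, ζ = −ln(0.35)/√(π²+ln²(0.35)) = 0.3169.
Characteristic equation s² + 9.7s + 2.5K_p = 0 gives ζ = 9.7/(2√(2.5K_p)).
Setting ζ = 0.3169: √(2.5K_p) = 9.7/(2·0.3169) = 15.3, so K_p = 234.2/2.5 = 93.7.

K_p = 93.7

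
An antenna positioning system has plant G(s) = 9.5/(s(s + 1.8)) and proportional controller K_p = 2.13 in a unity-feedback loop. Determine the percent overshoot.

52.6%

Closed-loop characteristic equation: s² + 1.8s + 20.23 = 0, so ω_n = 4.498 rad/s and ζ = 1.8/(2·4.498) = 0.2001.
%OS = 100·exp(−πζ/√(1−ζ²)) = 100·exp(−π·0.2001/√0.96) = 52.6%.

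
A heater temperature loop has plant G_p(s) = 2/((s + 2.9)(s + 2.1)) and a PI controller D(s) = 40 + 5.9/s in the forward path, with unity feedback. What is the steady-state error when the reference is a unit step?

The open loop D(s)G_p(s) has a pole at the origin (type 1), so the static position error constant is infinite and e_ss = 1/(1+∞) = 0.

0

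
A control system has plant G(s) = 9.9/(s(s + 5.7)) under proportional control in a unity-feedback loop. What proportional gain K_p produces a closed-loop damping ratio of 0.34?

Closed-loop characteristic equation: s² + 5.7s + K_p·9.9 = 0.
So ω_n = √(9.9K_p) and 2ζω_n = 5.7, giving ζ = 5.7/(2√(9.9K_p)).
Setting ζ = 0.34: √(9.9K_p) = 5.7/(2·0.34) = 8.382, so K_p = 70.26/9.9 = 7.1.

K_p = 7.1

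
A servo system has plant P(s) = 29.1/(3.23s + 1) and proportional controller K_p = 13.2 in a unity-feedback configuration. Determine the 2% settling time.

Closed loop: T(s) = K_p·P/(1+K_p·P) = 384.1/(3.23s + 1 + 384.1), with pole at s = −(1 + 384.1)/3.23 = −119.2.
τ = 1/119.2 = 0.008387 s, so 2% settling time ≈ 4τ = 0.0335 s.

T_s ≈ 0.0335 s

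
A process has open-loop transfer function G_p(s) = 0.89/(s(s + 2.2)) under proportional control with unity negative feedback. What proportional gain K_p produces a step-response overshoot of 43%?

From %OS = 100·exp(−πζ/√(1−ζ²)) = 43%, ζ = −ln(0.43)/√(π²+ln²(0.43)) = 0.2594.
Characteristic equation s² + 2.2s + 0.89K_p = 0 gives ζ = 2.2/(2√(0.89K_p)).
Setting ζ = 0.2594: √(0.89K_p) = 2.2/(2·0.2594) = 4.24, so K_p = 17.98/0.89 = 20.2.

K_p = 20.2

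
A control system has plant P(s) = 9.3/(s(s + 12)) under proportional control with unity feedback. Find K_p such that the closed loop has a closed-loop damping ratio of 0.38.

K_p = 26.8

Closed-loop characteristic equation: s² + 12s + K_p·9.3 = 0.
So ω_n = √(9.3K_p) and 2ζω_n = 12, giving ζ = 12/(2√(9.3K_p)).
Setting ζ = 0.38: √(9.3K_p) = 12/(2·0.38) = 15.79, so K_p = 249.3/9.3 = 26.8.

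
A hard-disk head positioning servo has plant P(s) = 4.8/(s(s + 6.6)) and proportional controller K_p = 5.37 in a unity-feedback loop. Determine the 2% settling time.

From 1 + K_pP(s) = 0: s² + 6.6s + 25.78 = 0 ⇒ ω_n = 5.077, ζ = 0.65.
2% settling time T_s ≈ 4/(ζω_n) = 4/3.3 = 1.21 s.

T_s ≈ 1.21 s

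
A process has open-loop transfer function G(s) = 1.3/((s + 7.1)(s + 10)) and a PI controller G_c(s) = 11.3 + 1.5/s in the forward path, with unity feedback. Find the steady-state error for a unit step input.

0

The open loop G_c(s)G(s) has a pole at the origin (type 1), so the static position error constant is infinite and e_ss = 1/(1+∞) = 0.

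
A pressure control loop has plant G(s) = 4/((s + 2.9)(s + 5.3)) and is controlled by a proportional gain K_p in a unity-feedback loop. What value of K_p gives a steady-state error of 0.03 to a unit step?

K_p = 124

For a type-0 loop with proportional control, e_ss = 1/(1 + K_p·G(0)).
G(0) = 0.2602. Require 1/(1 + K_p·0.2602) = 0.03, so 1 + 0.2602·K_p = 33.33.
K_p = (33.33 − 1)/0.2602 = 124.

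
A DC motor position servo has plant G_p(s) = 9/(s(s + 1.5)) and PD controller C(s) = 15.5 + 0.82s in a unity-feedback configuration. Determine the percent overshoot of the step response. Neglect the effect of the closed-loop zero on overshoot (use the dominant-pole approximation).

28%

Forward path: (15.5 + 0.82s)·9/(s(s+1.5)). The closed-loop characteristic equation is s² + (1.5 + 9·0.82)s + 9·15.5 = 0.
That is s² + 8.88s + 139.5 = 0, so ω_n = 11.81 rad/s and ζ = 8.88/(2·11.81) = 0.3759.
%OS = 100·exp(−πζ/√(1−ζ²)) = 28%.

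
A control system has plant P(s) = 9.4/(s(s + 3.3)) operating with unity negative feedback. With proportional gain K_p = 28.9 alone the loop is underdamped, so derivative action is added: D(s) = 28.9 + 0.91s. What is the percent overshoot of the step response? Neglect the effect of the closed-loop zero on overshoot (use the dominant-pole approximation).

Forward path: (28.9 + 0.91s)·9.4/(s(s+3.3)). The closed-loop characteristic equation is s² + (3.3 + 9.4·0.91)s + 9.4·28.9 = 0.
That is s² + 11.85s + 271.7 = 0, so ω_n = 16.48 rad/s and ζ = 11.85/(2·16.48) = 0.3596.
%OS = 100·exp(−πζ/√(1−ζ²)) = 29.8%.

29.8%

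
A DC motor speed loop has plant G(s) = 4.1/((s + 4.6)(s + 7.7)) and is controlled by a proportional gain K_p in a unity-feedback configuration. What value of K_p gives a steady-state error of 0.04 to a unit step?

For a type-0 loop with proportional control, e_ss = 1/(1 + K_p·G(0)).
G(0) = 0.1158. Require 1/(1 + K_p·0.1158) = 0.04, so 1 + 0.1158·K_p = 25.
K_p = (25 − 1)/0.1158 = 207.

K_p = 207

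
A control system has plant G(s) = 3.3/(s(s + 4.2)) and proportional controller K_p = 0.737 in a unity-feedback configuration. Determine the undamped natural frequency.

The closed-loop denominator is s(s+4.2) + 0.737·3.3 = s² + 4.2s + 2.432.
Matching s² + 2ζω_n s + ω_n²: ω_n = √2.432 = 1.56 rad/s and 2ζω_n = 4.2, so ζ = 4.2/(2·1.56) = 1.35.

ω_n = 1.56 rad/s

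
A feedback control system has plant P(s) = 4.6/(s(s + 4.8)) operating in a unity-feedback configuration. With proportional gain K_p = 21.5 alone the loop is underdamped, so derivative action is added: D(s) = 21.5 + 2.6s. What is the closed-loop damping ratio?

Forward path: (21.5 + 2.6s)·4.6/(s(s+4.8)). The closed-loop characteristic equation is s² + (4.8 + 4.6·2.6)s + 4.6·21.5 = 0.
That is s² + 16.76s + 98.9 = 0, so ω_n = 9.945 rad/s and ζ = 16.76/(2·9.945) = 0.8426.

ζ = 0.843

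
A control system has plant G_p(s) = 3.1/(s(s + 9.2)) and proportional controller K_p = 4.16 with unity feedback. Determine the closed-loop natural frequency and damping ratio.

ω_n = 3.59 rad/s, ζ = 1.28

With unity feedback the closed-loop characteristic equation is s² + 9.2s + 4.16·3.1 = s² + 9.2s + 12.9 = 0.
So ω_n² = 12.9 ⇒ ω_n = 3.591 rad/s, and ζ = 9.2/(2ω_n) = 1.28.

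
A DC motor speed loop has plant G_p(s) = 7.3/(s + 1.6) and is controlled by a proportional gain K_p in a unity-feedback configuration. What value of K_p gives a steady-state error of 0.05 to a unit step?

K_p = 4.16

Steady-state error for a unit step on this type-0 loop is 1/(1 + K_p·G_p(0)).
G_p(0) = 4.562. Require 1/(1 + K_p·4.562) = 0.05, so 1 + 4.562·K_p = 20.
K_p = (20 − 1)/4.562 = 4.16.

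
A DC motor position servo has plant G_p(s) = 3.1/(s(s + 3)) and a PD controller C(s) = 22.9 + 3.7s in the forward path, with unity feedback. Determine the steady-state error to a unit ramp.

The loop has one pole at the origin (type 1). Velocity error constant K_v = lim_{s→0} s·C(s)G_p(s) = 22.9·3.1/3 = 23.66.
Steady-state error to a unit ramp: e_ss = 1/K_v = 0.0423.

0.0423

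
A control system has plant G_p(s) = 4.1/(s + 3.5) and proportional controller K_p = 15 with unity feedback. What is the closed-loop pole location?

s = -65

Closed-loop transfer function: T(s) = K_p·G_p(s)/(1 + K_p·G_p(s)) = 61.5/(s + 3.5 + 61.5) = 61.5/(s + 65).
The closed-loop pole is at s = −65.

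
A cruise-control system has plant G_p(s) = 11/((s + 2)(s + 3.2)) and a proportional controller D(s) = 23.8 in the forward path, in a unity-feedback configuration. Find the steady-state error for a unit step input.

The loop is type 0. Static position error constant K_pos = D(0)·G_p(0) = 23.8·1.719 = 40.91.
Steady-state error to a unit step: e_ss = 1/(1+K_pos) = 1/41.91 = 0.0239.

0.0239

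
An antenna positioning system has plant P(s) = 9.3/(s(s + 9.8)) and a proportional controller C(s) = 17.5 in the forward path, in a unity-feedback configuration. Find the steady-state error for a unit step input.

The open loop C(s)P(s) has a pole at the origin (type 1), so the static position error constant is infinite and e_ss = 1/(1+∞) = 0.

0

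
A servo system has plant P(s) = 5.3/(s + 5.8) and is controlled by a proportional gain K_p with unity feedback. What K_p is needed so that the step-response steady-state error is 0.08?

Steady-state error for a unit step on this type-0 loop is 1/(1 + K_p·P(0)).
P(0) = 0.9138. Require 1/(1 + K_p·0.9138) = 0.08, so 1 + 0.9138·K_p = 12.5.
K_p = (12.5 − 1)/0.9138 = 12.6.

K_p = 12.6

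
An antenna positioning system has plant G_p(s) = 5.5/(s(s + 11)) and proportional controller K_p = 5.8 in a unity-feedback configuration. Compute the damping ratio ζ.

ζ = 0.974

The closed-loop denominator is s(s+11) + 5.8·5.5 = s² + 11s + 31.9.
Matching s² + 2ζω_n s + ω_n²: ω_n = √31.9 = 5.648 rad/s and 2ζω_n = 11, so ζ = 11/(2·5.648) = 0.974.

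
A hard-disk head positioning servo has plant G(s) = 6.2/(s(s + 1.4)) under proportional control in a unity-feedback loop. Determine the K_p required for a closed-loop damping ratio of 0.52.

K_p = 0.292

Closed-loop characteristic equation: s² + 1.4s + K_p·6.2 = 0.
So ω_n = √(6.2K_p) and 2ζω_n = 1.4, giving ζ = 1.4/(2√(6.2K_p)).
Setting ζ = 0.52: √(6.2K_p) = 1.4/(2·0.52) = 1.346, so K_p = 1.812/6.2 = 0.292.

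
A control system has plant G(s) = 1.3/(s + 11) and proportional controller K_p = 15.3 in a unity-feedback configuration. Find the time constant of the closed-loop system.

Closed-loop transfer function: T(s) = K_p·G(s)/(1 + K_p·G(s)) = 19.89/(s + 11 + 19.89) = 19.89/(s + 30.89).
Time constant τ = 1/30.89 = 0.0324 s.

τ = 0.0324 s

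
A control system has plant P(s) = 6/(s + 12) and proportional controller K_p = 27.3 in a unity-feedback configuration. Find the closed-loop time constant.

Closed-loop transfer function: T(s) = K_p·P(s)/(1 + K_p·P(s)) = 163.8/(s + 12 + 163.8) = 163.8/(s + 175.8).
Time constant τ = 1/175.8 = 0.00569 s.

τ = 0.00569 s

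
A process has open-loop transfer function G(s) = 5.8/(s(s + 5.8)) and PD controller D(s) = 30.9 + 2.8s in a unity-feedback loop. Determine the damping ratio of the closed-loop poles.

ζ = 0.823

Forward path: (30.9 + 2.8s)·5.8/(s(s+5.8)). The closed-loop characteristic equation is s² + (5.8 + 5.8·2.8)s + 5.8·30.9 = 0.
That is s² + 22.04s + 179.2 = 0, so ω_n = 13.39 rad/s and ζ = 22.04/(2·13.39) = 0.8232.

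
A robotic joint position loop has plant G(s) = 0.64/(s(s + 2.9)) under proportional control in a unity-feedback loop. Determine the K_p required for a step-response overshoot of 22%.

K_p = 17.4

From %OS = 100·exp(−πζ/√(1−ζ²)) = 22%, ζ = −ln(0.22)/√(π²+ln²(0.22)) = 0.4342.
Characteristic equation s² + 2.9s + 0.64K_p = 0 gives ζ = 2.9/(2√(0.64K_p)).
Setting ζ = 0.4342: √(0.64K_p) = 2.9/(2·0.4342) = 3.34, so K_p = 11.15/0.64 = 17.4.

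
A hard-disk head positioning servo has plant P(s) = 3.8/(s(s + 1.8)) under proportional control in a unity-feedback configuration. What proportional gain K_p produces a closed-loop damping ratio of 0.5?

K_p = 0.853

Closed-loop characteristic equation: s² + 1.8s + K_p·3.8 = 0.
So ω_n = √(3.8K_p) and 2ζω_n = 1.8, giving ζ = 1.8/(2√(3.8K_p)).
Setting ζ = 0.5: √(3.8K_p) = 1.8/(2·0.5) = 1.8, so K_p = 3.24/3.8 = 0.853.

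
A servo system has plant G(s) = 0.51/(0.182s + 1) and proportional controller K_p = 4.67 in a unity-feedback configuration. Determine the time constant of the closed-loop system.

Closed loop: T(s) = K_p·G/(1+K_p·G) = 2.382/(0.182s + 1 + 2.382), with pole at s = −(1 + 2.382)/0.182 = −18.58.
Closed-loop time constant τ = 1/18.58 = 0.0538 s.

τ = 0.0538 s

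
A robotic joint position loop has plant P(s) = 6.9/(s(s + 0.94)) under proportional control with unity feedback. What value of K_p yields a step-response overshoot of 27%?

From %OS = 100·exp(−πζ/√(1−ζ²)) = 27%, ζ = −ln(0.27)/√(π²+ln²(0.27)) = 0.3847.
Characteristic equation s² + 0.94s + 6.9K_p = 0 gives ζ = 0.94/(2√(6.9K_p)).
Setting ζ = 0.3847: √(6.9K_p) = 0.94/(2·0.3847) = 1.222, so K_p = 1.493/6.9 = 0.216.

K_p = 0.216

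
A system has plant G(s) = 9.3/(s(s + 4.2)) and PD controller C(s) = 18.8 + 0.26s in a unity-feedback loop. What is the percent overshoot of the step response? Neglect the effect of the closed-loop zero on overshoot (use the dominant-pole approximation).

Forward path: (18.8 + 0.26s)·9.3/(s(s+4.2)). The closed-loop characteristic equation is s² + (4.2 + 9.3·0.26)s + 9.3·18.8 = 0.
That is s² + 6.618s + 174.8 = 0, so ω_n = 13.22 rad/s and ζ = 6.618/(2·13.22) = 0.2503.
%OS = 100·exp(−πζ/√(1−ζ²)) = 44.4%.

44.4%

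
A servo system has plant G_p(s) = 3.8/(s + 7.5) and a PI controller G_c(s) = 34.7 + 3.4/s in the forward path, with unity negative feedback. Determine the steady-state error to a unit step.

0

The open loop G_c(s)G_p(s) has a pole at the origin (type 1), so the static position error constant is infinite and e_ss = 1/(1+∞) = 0.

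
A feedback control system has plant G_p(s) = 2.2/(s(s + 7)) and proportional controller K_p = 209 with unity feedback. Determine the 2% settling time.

Closed-loop characteristic equation: s² + 7s + 459.8 = 0, so ω_n = 21.44 rad/s and ζ = 7/(2·21.44) = 0.1632.
2% settling time T_s ≈ 4/(ζω_n) = 4/3.5 = 1.14 s.

T_s ≈ 1.14 s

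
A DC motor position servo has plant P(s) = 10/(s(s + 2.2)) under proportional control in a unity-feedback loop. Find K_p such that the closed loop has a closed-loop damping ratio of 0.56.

Closed-loop characteristic equation: s² + 2.2s + K_p·10 = 0.
So ω_n = √(10K_p) and 2ζω_n = 2.2, giving ζ = 2.2/(2√(10K_p)).
Setting ζ = 0.56: √(10K_p) = 2.2/(2·0.56) = 1.964, so K_p = 3.858/10 = 0.386.

K_p = 0.386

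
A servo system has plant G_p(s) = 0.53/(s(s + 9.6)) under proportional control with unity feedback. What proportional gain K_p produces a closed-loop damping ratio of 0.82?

K_p = 64.7

Closed-loop characteristic equation: s² + 9.6s + K_p·0.53 = 0.
So ω_n = √(0.53K_p) and 2ζω_n = 9.6, giving ζ = 9.6/(2√(0.53K_p)).
Setting ζ = 0.82: √(0.53K_p) = 9.6/(2·0.82) = 5.854, so K_p = 34.27/0.53 = 64.7.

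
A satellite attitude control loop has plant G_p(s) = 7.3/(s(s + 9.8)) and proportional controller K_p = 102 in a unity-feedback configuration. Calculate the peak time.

The closed-loop denominator s² + 9.8s + 744.6 gives ω_n = √744.6 = 27.29 and ζ = 9.8/(2ω_n) = 0.1796.
Damped frequency ω_d = ω_n√(1−ζ²) = 26.84 rad/s, so peak time T_p = π/ω_d = 0.117 s.

T_p = 0.117 s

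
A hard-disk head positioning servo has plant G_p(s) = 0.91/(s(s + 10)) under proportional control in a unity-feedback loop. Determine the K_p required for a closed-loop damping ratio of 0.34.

Closed-loop characteristic equation: s² + 10s + K_p·0.91 = 0.
So ω_n = √(0.91K_p) and 2ζω_n = 10, giving ζ = 10/(2√(0.91K_p)).
Setting ζ = 0.34: √(0.91K_p) = 10/(2·0.34) = 14.71, so K_p = 216.3/0.91 = 238.

K_p = 238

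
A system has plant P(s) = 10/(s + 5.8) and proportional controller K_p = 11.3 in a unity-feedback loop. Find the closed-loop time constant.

Closed-loop transfer function: T(s) = K_p·P(s)/(1 + K_p·P(s)) = 113/(s + 5.8 + 113) = 113/(s + 118.8).
Time constant τ = 1/118.8 = 0.00842 s.

τ = 0.00842 s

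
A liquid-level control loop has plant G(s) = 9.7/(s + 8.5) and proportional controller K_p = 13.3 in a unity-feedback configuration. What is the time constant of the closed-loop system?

Closed-loop transfer function: T(s) = K_p·G(s)/(1 + K_p·G(s)) = 129/(s + 8.5 + 129) = 129/(s + 137.5).
Time constant τ = 1/137.5 = 0.00727 s.

τ = 0.00727 s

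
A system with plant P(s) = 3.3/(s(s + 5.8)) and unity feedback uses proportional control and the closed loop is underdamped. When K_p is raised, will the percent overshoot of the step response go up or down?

increase

Characteristic equation s² + 5.8s + K_p·3.3 = 0: raising K_p raises ω_n while 2ζω_n = 5.8 is fixed, so ζ falls and overshoot grows.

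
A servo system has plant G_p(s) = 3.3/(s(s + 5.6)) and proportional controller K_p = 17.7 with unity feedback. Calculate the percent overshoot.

From 1 + K_pG_p(s) = 0: s² + 5.6s + 58.41 = 0 ⇒ ω_n = 7.643, ζ = 0.3664.
%OS = 100·exp(−πζ/√(1−ζ²)) = 100·exp(−π·0.3664/√0.8658) = 29%.

29%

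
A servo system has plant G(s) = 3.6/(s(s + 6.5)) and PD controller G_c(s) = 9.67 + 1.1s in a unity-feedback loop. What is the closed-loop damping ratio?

Forward path: (9.67 + 1.1s)·3.6/(s(s+6.5)). The closed-loop characteristic equation is s² + (6.5 + 3.6·1.1)s + 3.6·9.67 = 0.
That is s² + 10.46s + 34.81 = 0, so ω_n = 5.9 rad/s and ζ = 10.46/(2·5.9) = 0.8864.

ζ = 0.886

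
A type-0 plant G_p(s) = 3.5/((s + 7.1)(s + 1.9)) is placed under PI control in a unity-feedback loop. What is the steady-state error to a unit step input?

0

The PI controller's integrator makes the forward path type 1, so e_ss to a step is zero.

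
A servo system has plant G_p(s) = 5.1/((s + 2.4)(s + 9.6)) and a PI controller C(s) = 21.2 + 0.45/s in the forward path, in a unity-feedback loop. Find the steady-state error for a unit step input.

0

The open loop C(s)G_p(s) has a pole at the origin (type 1), so the static position error constant is infinite and e_ss = 1/(1+∞) = 0.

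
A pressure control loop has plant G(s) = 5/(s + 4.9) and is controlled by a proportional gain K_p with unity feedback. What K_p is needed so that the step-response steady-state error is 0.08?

The loop is type 0, so e_ss(step) = 1/(1 + K_pos) with K_pos = K_p·G(0).
G(0) = 1.02. Require 1/(1 + K_p·1.02) = 0.08, so 1 + 1.02·K_p = 12.5.
K_p = (12.5 − 1)/1.02 = 11.3.

K_p = 11.3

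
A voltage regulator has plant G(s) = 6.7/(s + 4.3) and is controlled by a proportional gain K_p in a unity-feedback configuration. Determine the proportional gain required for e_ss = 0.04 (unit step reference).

For a type-0 loop with proportional control, e_ss = 1/(1 + K_p·G(0)).
G(0) = 1.558. Require 1/(1 + K_p·1.558) = 0.04, so 1 + 1.558·K_p = 25.
K_p = (25 − 1)/1.558 = 15.4.

K_p = 15.4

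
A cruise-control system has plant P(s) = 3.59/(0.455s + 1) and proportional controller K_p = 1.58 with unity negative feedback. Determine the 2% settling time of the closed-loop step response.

Closed loop: T(s) = K_p·P/(1+K_p·P) = 5.672/(0.455s + 1 + 5.672), with pole at s = −(1 + 5.672)/0.455 = −14.66.
τ = 1/14.66 = 0.06819 s, so 2% settling time ≈ 4τ = 0.273 s.

T_s ≈ 0.273 s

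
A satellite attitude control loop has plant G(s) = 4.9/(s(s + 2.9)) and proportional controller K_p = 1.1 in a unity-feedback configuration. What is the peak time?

Closed-loop characteristic equation: s² + 2.9s + 5.39 = 0, so ω_n = 2.322 rad/s and ζ = 2.9/(2·2.322) = 0.6246.
Damped frequency ω_d = ω_n√(1−ζ²) = 1.813 rad/s, so peak time T_p = π/ω_d = 1.73 s.

T_p = 1.73 s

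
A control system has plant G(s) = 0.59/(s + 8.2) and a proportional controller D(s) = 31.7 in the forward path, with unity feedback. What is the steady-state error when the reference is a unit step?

0.305

The loop is type 0. Static position error constant K_pos = D(0)·G(0) = 31.7·0.07195 = 2.281.
Steady-state error to a unit step: e_ss = 1/(1+K_pos) = 1/3.281 = 0.305.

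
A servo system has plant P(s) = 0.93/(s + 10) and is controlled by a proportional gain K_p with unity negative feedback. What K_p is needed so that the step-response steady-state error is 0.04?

K_p = 258

Steady-state error for a unit step on this type-0 loop is 1/(1 + K_p·P(0)).
P(0) = 0.093. Require 1/(1 + K_p·0.093) = 0.04, so 1 + 0.093·K_p = 25.
K_p = (25 − 1)/0.093 = 258.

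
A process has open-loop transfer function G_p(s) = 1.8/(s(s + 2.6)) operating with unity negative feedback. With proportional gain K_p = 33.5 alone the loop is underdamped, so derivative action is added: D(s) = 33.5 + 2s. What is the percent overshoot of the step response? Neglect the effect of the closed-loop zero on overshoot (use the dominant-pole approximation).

Forward path: (33.5 + 2s)·1.8/(s(s+2.6)). The closed-loop characteristic equation is s² + (2.6 + 1.8·2)s + 1.8·33.5 = 0.
That is s² + 6.2s + 60.3 = 0, so ω_n = 7.765 rad/s and ζ = 6.2/(2·7.765) = 0.3992.
%OS = 100·exp(−πζ/√(1−ζ²)) = 25.5%.

25.5%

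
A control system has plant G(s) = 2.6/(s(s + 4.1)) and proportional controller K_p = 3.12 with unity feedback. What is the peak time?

T_p = 1.59 s

Closed-loop characteristic equation: s² + 4.1s + 8.112 = 0, so ω_n = 2.848 rad/s and ζ = 4.1/(2·2.848) = 0.7198.
Damped frequency ω_d = ω_n√(1−ζ²) = 1.977 rad/s, so peak time T_p = π/ω_d = 1.59 s.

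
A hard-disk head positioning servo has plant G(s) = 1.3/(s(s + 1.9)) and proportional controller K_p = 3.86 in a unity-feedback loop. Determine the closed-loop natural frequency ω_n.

With unity feedback the closed-loop characteristic equation is s² + 1.9s + 3.86·1.3 = s² + 1.9s + 5.018 = 0.
Matching s² + 2ζω_n s + ω_n²: ω_n = √5.018 = 2.24 rad/s and 2ζω_n = 1.9, so ζ = 1.9/(2·2.24) = 0.424.

ω_n = 2.24 rad/s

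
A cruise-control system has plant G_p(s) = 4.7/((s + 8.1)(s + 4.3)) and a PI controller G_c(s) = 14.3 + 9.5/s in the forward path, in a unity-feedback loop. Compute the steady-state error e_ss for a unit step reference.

The open loop G_c(s)G_p(s) has a pole at the origin (type 1), so the static position error constant is infinite and e_ss = 1/(1+∞) = 0.

0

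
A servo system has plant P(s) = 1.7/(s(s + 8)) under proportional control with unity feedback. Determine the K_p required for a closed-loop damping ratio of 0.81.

Closed-loop characteristic equation: s² + 8s + K_p·1.7 = 0.
So ω_n = √(1.7K_p) and 2ζω_n = 8, giving ζ = 8/(2√(1.7K_p)).
Setting ζ = 0.81: √(1.7K_p) = 8/(2·0.81) = 4.938, so K_p = 24.39/1.7 = 14.3.

K_p = 14.3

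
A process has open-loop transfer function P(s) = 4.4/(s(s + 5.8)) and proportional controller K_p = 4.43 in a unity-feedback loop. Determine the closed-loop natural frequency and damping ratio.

ω_n = 4.41 rad/s, ζ = 0.657

1 + K_p·P(s) = 0 gives s² + 5.8s + 19.49 = 0.
Matching s² + 2ζω_n s + ω_n²: ω_n = √19.49 = 4.415 rad/s and 2ζω_n = 5.8, so ζ = 5.8/(2·4.415) = 0.657.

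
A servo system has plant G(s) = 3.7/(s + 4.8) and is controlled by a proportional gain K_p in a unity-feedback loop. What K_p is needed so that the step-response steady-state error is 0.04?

The loop is type 0, so e_ss(step) = 1/(1 + K_pos) with K_pos = K_p·G(0).
G(0) = 0.7708. Require 1/(1 + K_p·0.7708) = 0.04, so 1 + 0.7708·K_p = 25.
K_p = (25 − 1)/0.7708 = 31.1.

K_p = 31.1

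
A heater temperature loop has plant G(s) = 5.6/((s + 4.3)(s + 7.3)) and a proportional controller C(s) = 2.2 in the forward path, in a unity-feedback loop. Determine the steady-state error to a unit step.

0.718

The loop is type 0. Static position error constant K_pos = C(0)·G(0) = 2.2·0.1784 = 0.3925.
Steady-state error to a unit step: e_ss = 1/(1+K_pos) = 1/1.392 = 0.718.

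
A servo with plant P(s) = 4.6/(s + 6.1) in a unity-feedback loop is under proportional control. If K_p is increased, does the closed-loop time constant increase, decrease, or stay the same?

The closed-loop bandwidth 6.1+K_p·4.6 grows with K_p, so τ shrinks.

decrease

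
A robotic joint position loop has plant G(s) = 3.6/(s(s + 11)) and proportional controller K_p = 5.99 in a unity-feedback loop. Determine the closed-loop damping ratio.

With unity feedback the closed-loop characteristic equation is s² + 11s + 5.99·3.6 = s² + 11s + 21.56 = 0.
So ω_n² = 21.56 ⇒ ω_n = 4.644 rad/s, and ζ = 11/(2ω_n) = 1.18.

ζ = 1.18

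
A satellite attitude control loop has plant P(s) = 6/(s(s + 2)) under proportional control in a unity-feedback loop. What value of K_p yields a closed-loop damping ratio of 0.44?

K_p = 0.861

Closed-loop characteristic equation: s² + 2s + K_p·6 = 0.
So ω_n = √(6K_p) and 2ζω_n = 2, giving ζ = 2/(2√(6K_p)).
Setting ζ = 0.44: √(6K_p) = 2/(2·0.44) = 2.273, so K_p = 5.165/6 = 0.861.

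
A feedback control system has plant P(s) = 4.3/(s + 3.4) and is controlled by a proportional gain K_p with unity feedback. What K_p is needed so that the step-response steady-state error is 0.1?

K_p = 7.12

The loop is type 0, so e_ss(step) = 1/(1 + K_pos) with K_pos = K_p·P(0).
P(0) = 1.265. Require 1/(1 + K_p·1.265) = 0.1, so 1 + 1.265·K_p = 10.
K_p = (10 − 1)/1.265 = 7.12.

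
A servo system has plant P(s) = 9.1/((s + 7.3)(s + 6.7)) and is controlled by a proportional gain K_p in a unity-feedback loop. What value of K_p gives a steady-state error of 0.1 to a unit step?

For a type-0 loop with proportional control, e_ss = 1/(1 + K_p·P(0)).
P(0) = 0.1861. Require 1/(1 + K_p·0.1861) = 0.1, so 1 + 0.1861·K_p = 10.
K_p = (10 − 1)/0.1861 = 48.4.

K_p = 48.4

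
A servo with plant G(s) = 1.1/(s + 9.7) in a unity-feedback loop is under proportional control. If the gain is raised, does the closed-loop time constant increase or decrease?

decrease

The closed-loop bandwidth 9.7+K_p·1.1 grows with K_p, so τ shrinks.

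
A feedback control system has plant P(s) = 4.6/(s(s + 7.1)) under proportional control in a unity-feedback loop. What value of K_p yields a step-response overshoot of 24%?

From %OS = 100·exp(−πζ/√(1−ζ²)) = 24%, ζ = −ln(0.24)/√(π²+ln²(0.24)) = 0.4136.
Characteristic equation s² + 7.1s + 4.6K_p = 0 gives ζ = 7.1/(2√(4.6K_p)).
Setting ζ = 0.4136: √(4.6K_p) = 7.1/(2·0.4136) = 8.583, so K_p = 73.67/4.6 = 16.

K_p = 16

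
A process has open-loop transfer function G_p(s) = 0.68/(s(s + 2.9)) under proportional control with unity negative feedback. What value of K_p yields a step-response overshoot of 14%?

K_p = 11

From %OS = 100·exp(−πζ/√(1−ζ²)) = 14%, ζ = −ln(0.14)/√(π²+ln²(0.14)) = 0.5305.
Characteristic equation s² + 2.9s + 0.68K_p = 0 gives ζ = 2.9/(2√(0.68K_p)).
Setting ζ = 0.5305: √(0.68K_p) = 2.9/(2·0.5305) = 2.733, so K_p = 7.471/0.68 = 11.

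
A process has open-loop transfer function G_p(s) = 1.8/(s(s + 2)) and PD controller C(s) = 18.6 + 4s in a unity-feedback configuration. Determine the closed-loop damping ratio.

Forward path: (18.6 + 4s)·1.8/(s(s+2)). The closed-loop characteristic equation is s² + (2 + 1.8·4)s + 1.8·18.6 = 0.
That is s² + 9.2s + 33.48 = 0, so ω_n = 5.786 rad/s and ζ = 9.2/(2·5.786) = 0.795.

ζ = 0.795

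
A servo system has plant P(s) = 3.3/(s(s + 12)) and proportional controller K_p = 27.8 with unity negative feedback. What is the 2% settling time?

The closed-loop denominator s² + 12s + 91.74 gives ω_n = √91.74 = 9.578 and ζ = 12/(2ω_n) = 0.6264.
2% settling time T_s ≈ 4/(ζω_n) = 4/6 = 0.667 s.

T_s ≈ 0.667 s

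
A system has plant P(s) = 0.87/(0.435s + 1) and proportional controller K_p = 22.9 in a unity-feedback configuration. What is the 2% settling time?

T_s ≈ 0.0832 s

Closed loop: T(s) = K_p·P/(1+K_p·P) = 19.92/(0.435s + 1 + 19.92), with pole at s = −(1 + 19.92)/0.435 = −48.1.
τ = 1/48.1 = 0.02079 s, so 2% settling time ≈ 4τ = 0.0832 s.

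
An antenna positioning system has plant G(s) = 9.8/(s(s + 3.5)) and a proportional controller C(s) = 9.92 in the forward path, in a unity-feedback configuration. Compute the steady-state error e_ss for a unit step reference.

0

The open loop C(s)G(s) has a pole at the origin (type 1), so the static position error constant is infinite and e_ss = 1/(1+∞) = 0.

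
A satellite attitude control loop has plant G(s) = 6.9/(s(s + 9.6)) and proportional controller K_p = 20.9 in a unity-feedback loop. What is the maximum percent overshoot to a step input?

The closed-loop denominator s² + 9.6s + 144.2 gives ω_n = √144.2 = 12.01 and ζ = 9.6/(2ω_n) = 0.3997.
%OS = 100·exp(−πζ/√(1−ζ²)) = 100·exp(−π·0.3997/√0.8402) = 25.4%.

25.4%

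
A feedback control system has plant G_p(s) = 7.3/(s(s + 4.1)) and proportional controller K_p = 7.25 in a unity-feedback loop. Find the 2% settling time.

T_s ≈ 1.95 s

From 1 + K_pG_p(s) = 0: s² + 4.1s + 52.92 = 0 ⇒ ω_n = 7.275, ζ = 0.2818.
2% settling time T_s ≈ 4/(ζω_n) = 4/2.05 = 1.95 s.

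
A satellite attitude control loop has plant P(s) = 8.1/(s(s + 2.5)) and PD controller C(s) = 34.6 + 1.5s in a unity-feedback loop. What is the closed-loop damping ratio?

ζ = 0.438

Forward path: (34.6 + 1.5s)·8.1/(s(s+2.5)). The closed-loop characteristic equation is s² + (2.5 + 8.1·1.5)s + 8.1·34.6 = 0.
That is s² + 14.65s + 280.3 = 0, so ω_n = 16.74 rad/s and ζ = 14.65/(2·16.74) = 0.4375.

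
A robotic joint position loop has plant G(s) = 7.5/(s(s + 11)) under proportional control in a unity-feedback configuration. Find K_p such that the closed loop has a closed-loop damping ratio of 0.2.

K_p = 101

Closed-loop characteristic equation: s² + 11s + K_p·7.5 = 0.
So ω_n = √(7.5K_p) and 2ζω_n = 11, giving ζ = 11/(2√(7.5K_p)).
Setting ζ = 0.2: √(7.5K_p) = 11/(2·0.2) = 27.5, so K_p = 756.2/7.5 = 101.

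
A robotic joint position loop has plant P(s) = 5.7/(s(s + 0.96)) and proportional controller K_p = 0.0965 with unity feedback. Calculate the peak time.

T_p = 5.56 s

From 1 + K_pP(s) = 0: s² + 0.96s + 0.5501 = 0 ⇒ ω_n = 0.7417, ζ = 0.6472.
Damped frequency ω_d = ω_n√(1−ζ²) = 0.5654 rad/s, so peak time T_p = π/ω_d = 5.56 s.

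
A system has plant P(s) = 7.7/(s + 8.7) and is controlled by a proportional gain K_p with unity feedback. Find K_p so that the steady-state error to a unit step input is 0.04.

K_p = 27.1

Steady-state error for a unit step on this type-0 loop is 1/(1 + K_p·P(0)).
P(0) = 0.8851. Require 1/(1 + K_p·0.8851) = 0.04, so 1 + 0.8851·K_p = 25.
K_p = (25 − 1)/0.8851 = 27.1.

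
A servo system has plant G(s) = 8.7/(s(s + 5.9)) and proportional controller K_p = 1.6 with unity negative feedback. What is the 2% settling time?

T_s ≈ 1.36 s

The closed-loop denominator s² + 5.9s + 13.92 gives ω_n = √13.92 = 3.731 and ζ = 5.9/(2ω_n) = 0.7907.
2% settling time T_s ≈ 4/(ζω_n) = 4/2.95 = 1.36 s.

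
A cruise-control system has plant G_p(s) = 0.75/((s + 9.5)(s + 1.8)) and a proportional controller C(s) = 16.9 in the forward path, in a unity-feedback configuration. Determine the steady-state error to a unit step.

0.574

The loop is type 0. Static position error constant K_pos = C(0)·G_p(0) = 16.9·0.04386 = 0.7412.
Steady-state error to a unit step: e_ss = 1/(1+K_pos) = 1/1.741 = 0.574.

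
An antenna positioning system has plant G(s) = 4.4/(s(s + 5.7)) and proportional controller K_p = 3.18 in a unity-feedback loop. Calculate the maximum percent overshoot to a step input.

2.48%

From 1 + K_pG(s) = 0: s² + 5.7s + 13.99 = 0 ⇒ ω_n = 3.741, ζ = 0.7619.
%OS = 100·exp(−πζ/√(1−ζ²)) = 100·exp(−π·0.7619/√0.4195) = 2.48%.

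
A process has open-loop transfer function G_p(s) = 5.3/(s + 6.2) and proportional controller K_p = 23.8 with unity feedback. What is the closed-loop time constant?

Closed-loop transfer function: T(s) = K_p·G_p(s)/(1 + K_p·G_p(s)) = 126.1/(s + 6.2 + 126.1) = 126.1/(s + 132.3).
Time constant τ = 1/132.3 = 0.00756 s.

τ = 0.00756 s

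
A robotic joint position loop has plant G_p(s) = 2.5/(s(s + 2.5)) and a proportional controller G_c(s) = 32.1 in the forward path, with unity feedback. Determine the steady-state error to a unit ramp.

The loop has one pole at the origin (type 1). Velocity error constant K_v = lim_{s→0} s·G_c(s)G_p(s) = 32.1·2.5/2.5 = 32.1.
Steady-state error to a unit ramp: e_ss = 1/K_v = 0.0312.

0.0312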